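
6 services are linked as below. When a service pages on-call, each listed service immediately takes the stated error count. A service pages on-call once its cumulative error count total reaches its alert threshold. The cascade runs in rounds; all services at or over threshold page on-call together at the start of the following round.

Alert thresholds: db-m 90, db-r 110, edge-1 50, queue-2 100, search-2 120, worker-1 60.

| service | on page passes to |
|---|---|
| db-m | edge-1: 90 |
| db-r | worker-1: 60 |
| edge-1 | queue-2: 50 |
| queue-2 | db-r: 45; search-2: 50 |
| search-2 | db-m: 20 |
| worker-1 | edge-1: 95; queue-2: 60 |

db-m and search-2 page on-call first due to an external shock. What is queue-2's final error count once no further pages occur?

50

Round 1 — db-m, search-2 page on-call (initial).
  edge-1: +90 → 90 ≥ 50
Round 2 — edge-1 pages on-call.
  queue-2: +50 → 50 < 100
No further pages.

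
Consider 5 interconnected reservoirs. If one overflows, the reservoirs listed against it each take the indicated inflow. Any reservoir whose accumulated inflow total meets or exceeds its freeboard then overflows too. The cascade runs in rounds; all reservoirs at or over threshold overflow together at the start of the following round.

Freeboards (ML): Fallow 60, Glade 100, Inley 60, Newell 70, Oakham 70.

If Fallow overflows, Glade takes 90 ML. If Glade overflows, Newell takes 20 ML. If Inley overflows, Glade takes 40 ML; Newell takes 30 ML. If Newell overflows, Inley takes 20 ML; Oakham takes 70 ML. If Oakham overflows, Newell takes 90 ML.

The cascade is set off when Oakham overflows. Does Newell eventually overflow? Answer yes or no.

yes

Round 1 — Oakham overflows (initial).
  Newell: +90 → 90 ≥ 70
Round 2 — Newell overflows.
  Inley: +20 → 20 < 60
No further overflows.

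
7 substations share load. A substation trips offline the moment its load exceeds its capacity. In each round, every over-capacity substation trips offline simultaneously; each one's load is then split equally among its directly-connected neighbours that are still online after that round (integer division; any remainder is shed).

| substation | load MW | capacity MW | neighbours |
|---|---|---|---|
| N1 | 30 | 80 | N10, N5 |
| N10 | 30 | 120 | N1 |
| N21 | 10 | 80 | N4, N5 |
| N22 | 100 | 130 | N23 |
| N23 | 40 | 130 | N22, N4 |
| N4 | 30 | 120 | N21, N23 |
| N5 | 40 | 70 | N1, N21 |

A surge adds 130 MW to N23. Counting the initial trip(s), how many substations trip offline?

Round 1 — N23 at 170 > 130. N23 trips offline.
  N23 sheds 170 MW to N22, N4: 85 each.
    N22: 100+85 = 185 > 130
    N4: 30+85 = 115 ≤ 120
Round 2 — N22 trips offline.
  N22 sheds 185 MW: no online neighbours, lost.
No further trips.

2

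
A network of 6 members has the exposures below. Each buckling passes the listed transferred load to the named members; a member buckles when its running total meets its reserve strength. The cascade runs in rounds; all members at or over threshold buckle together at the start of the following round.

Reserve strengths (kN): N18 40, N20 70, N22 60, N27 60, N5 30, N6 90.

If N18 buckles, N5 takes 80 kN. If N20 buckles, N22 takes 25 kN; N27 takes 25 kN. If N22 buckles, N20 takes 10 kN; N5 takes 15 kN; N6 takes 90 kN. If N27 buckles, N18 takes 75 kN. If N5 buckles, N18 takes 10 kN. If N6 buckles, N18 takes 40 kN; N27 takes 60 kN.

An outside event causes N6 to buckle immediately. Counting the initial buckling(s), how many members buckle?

4

Round 1 — N6 buckles (initial).
  N18: +40 → 40 ≥ 40
  N27: +60 → 60 ≥ 60
Round 2 — N18, N27 buckle.
  N5: +80 → 80 ≥ 30
Round 3 — N5 buckles.
No further bucklings.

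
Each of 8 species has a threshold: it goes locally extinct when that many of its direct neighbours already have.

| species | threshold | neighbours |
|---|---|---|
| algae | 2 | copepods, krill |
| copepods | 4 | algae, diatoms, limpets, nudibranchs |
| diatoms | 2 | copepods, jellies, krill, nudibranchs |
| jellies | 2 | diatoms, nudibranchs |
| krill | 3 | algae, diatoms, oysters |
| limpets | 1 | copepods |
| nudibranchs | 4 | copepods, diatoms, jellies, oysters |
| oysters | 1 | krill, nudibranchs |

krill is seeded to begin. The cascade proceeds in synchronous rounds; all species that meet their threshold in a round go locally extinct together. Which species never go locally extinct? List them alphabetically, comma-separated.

algae, copepods, diatoms, jellies, limpets, nudibranchs

Round 1 — krill goes locally extinct (initial).
Round 2 — checking thresholds:
  algae: 1 of 2 neighbours < 2, not yet.
  diatoms: 1 of 4 neighbours < 2, not yet.
  oysters: 1 of 2 neighbours ≥ 1, goes locally extinct.
Round 3 — no new extinctions; cascade stops.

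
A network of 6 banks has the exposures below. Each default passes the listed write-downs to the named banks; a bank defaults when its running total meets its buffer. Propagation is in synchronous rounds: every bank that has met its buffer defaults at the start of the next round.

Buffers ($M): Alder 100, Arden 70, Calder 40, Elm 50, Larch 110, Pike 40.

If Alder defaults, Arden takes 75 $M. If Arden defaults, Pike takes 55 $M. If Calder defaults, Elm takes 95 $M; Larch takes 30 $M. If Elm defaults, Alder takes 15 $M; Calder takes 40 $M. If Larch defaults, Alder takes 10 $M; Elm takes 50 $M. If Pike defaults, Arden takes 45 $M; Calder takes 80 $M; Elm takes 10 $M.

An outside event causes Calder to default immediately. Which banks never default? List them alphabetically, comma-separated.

Round 1 — Calder defaults (initial).
  Elm: +95 → 95 ≥ 50
  Larch: +30 → 30 < 110
Round 2 — Elm defaults.
  Alder: +15 → 15 < 100
No further defaults.

Alder, Arden, Larch, Pike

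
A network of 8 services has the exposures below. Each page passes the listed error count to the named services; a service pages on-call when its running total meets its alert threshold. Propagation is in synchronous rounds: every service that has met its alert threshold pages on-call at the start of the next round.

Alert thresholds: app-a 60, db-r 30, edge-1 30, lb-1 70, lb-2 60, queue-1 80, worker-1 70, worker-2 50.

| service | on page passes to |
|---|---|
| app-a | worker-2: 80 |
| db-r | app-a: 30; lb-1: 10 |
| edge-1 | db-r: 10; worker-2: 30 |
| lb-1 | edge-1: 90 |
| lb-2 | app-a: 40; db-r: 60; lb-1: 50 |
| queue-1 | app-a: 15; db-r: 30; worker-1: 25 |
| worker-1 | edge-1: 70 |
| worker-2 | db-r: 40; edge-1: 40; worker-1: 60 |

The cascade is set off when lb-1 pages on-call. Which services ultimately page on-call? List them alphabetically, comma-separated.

edge-1, lb-1

Round 1 — lb-1 pages on-call (initial).
  edge-1: +90 → 90 ≥ 30
Round 2 — edge-1 pages on-call.
  db-r: +10 → 10 < 30
  worker-2: +30 → 30 < 50
No further pages.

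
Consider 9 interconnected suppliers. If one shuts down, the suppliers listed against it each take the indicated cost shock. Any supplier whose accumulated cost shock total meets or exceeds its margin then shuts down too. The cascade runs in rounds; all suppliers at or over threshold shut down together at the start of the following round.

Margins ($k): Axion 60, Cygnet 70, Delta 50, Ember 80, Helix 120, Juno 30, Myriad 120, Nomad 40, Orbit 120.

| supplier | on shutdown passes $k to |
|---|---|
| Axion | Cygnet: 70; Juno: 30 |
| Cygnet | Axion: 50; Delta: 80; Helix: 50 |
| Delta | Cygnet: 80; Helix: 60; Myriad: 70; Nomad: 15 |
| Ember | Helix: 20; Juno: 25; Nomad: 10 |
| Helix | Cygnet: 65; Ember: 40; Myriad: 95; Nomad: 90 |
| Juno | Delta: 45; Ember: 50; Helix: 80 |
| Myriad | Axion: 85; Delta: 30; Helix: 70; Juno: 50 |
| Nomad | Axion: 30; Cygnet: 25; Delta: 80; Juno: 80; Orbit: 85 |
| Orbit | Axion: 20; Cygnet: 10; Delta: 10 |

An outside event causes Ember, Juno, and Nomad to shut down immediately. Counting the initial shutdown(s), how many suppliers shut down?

Round 1 — Ember, Juno, Nomad shut down (initial).
  Axion: +30 → 30 < 60
  Cygnet: +25 → 25 < 70
  Delta: +45+80 → 125 ≥ 50
  Helix: +20+80 → 100 < 120
  Orbit: +85 → 85 < 120
Round 2 — Delta shuts down.
  Cygnet: +80 → 105 ≥ 70
  Helix: +60 → 160 ≥ 120
  Myriad: +70 → 70 < 120
Round 3 — Cygnet, Helix shut down.
  Axion: +50 → 80 ≥ 60
  Myriad: +95 → 165 ≥ 120
Round 4 — Axion, Myriad shut down.
No further shutdowns.

8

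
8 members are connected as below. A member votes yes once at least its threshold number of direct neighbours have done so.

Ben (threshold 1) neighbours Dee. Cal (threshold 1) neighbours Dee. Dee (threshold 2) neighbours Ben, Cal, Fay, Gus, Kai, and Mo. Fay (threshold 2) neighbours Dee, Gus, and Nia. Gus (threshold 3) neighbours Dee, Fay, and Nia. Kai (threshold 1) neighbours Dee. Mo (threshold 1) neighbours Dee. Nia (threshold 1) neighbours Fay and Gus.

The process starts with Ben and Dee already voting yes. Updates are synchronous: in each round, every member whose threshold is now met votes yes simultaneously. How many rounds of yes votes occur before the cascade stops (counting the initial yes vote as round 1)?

2

Round 1 — Ben, Dee vote yes (initial).
Round 2 — checking thresholds:
  Cal: 1 of 1 neighbours ≥ 1, votes yes.
  Fay: 1 of 3 neighbours < 2, not yet.
  Gus: 1 of 3 neighbours < 3, not yet.
  Kai: 1 of 1 neighbours ≥ 1, votes yes.
  Mo: 1 of 1 neighbours ≥ 1, votes yes.
Round 3 — no new yes votes; cascade stops.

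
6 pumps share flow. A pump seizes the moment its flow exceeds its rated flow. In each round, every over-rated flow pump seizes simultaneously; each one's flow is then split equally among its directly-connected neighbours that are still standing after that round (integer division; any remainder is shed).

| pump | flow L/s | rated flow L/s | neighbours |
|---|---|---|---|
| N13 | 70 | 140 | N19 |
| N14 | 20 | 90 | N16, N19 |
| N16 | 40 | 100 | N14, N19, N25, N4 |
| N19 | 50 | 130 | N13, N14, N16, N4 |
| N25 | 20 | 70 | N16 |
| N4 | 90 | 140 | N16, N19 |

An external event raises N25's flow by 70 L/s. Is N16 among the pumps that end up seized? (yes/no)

yes

Round 1 — N25 at 90 > 70. N25 seizes.
  N25 sheds 90 L/s to N16: 90 each.
    N16: 40+90 = 130 > 100
Round 2 — N16 seizes.
  N16 sheds 130 L/s to N14, N19, N4: 43 each (1 lost).
    N14: 20+43 = 63 ≤ 90
    N19: 50+43 = 93 ≤ 130
    N4: 90+43 = 133 ≤ 140
No further seizures.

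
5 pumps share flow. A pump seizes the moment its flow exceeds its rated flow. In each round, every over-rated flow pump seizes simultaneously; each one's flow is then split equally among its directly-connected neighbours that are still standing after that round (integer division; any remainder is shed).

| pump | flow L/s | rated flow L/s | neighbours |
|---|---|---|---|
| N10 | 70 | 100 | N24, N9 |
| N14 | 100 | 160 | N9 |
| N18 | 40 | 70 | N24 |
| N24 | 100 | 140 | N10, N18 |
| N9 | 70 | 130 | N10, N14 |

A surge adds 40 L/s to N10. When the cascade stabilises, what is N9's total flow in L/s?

125

Round 1 — N10 at 110 > 100. N10 seizes.
  N10 sheds 110 L/s to N24, N9: 55 each.
    N24: 100+55 = 155 > 140
    N9: 70+55 = 125 ≤ 130
Round 2 — N24 seizes.
  N24 sheds 155 L/s to N18: 155 each.
    N18: 40+155 = 195 > 70
Round 3 — N18 seizes.
  N18 sheds 195 L/s: no online neighbours, lost.
No further seizures.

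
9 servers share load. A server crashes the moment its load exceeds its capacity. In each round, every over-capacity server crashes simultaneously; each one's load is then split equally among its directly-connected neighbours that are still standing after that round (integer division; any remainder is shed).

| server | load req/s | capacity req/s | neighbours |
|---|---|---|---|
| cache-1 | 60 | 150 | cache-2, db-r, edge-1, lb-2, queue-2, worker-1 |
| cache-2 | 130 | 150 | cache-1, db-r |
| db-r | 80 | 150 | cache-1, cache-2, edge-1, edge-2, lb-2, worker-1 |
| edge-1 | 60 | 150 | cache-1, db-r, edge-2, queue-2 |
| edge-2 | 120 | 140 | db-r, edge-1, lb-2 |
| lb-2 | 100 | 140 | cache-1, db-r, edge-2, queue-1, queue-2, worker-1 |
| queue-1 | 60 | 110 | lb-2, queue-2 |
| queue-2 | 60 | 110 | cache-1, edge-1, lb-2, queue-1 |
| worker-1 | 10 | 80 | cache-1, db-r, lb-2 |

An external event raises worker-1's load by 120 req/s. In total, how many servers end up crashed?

Round 1 — worker-1 at 130 > 80. worker-1 crashes.
  worker-1 sheds 130 req/s to cache-1, db-r, lb-2: 43 each (1 lost).
    cache-1: 60+43 = 103 ≤ 150
    db-r: 80+43 = 123 ≤ 150
    lb-2: 100+43 = 143 > 140
Round 2 — lb-2 crashes.
  lb-2 sheds 143 req/s to cache-1, db-r, edge-2, queue-1, queue-2: 28 each (3 lost).
    cache-1: 103+28 = 131 ≤ 150
    db-r: 123+28 = 151 > 150
    edge-2: 120+28 = 148 > 140
    queue-1: 60+28 = 88 ≤ 110
    queue-2: 60+28 = 88 ≤ 110
Round 3 — db-r, edge-2 crash.
  db-r sheds 151 req/s to cache-1, cache-2, edge-1: 50 each (1 lost).
    cache-1: 131+50 = 181 > 150
    cache-2: 130+50 = 180 > 150
    edge-1: 60+50 = 110 ≤ 150
  edge-2 sheds 148 req/s to edge-1: 148 each.
    edge-1: 110+148 = 258 > 150
Round 4 — cache-1, cache-2, edge-1 crash.
  cache-1 sheds 181 req/s to queue-2: 181 each.
    queue-2: 88+181 = 269 > 110
  cache-2 sheds 180 req/s: no online neighbours, lost.
  edge-1 sheds 258 req/s to queue-2: 258 each.
    queue-2: 269+258 = 527 > 110
Round 5 — queue-2 crashes.
  queue-2 sheds 527 req/s to queue-1: 527 each.
    queue-1: 88+527 = 615 > 110
Round 6 — queue-1 crashes.
  queue-1 sheds 615 req/s: no online neighbours, lost.
No further crashes.

9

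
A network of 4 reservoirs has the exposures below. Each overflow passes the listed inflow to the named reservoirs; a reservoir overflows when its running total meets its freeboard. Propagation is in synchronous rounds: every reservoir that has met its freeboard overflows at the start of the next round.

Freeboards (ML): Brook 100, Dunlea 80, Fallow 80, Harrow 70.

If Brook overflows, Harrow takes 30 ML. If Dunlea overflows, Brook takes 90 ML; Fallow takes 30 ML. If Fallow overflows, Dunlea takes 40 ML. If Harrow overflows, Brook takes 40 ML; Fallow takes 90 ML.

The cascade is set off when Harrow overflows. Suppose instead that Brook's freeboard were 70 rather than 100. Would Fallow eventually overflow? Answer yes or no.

yes

With Brook's freeboard at 70:
Round 1 — Harrow overflows (initial).
  Brook: +40 → 40 < 70
  Fallow: +90 → 90 ≥ 80
Round 2 — Fallow overflows.
  Dunlea: +40 → 40 < 80
No further overflows.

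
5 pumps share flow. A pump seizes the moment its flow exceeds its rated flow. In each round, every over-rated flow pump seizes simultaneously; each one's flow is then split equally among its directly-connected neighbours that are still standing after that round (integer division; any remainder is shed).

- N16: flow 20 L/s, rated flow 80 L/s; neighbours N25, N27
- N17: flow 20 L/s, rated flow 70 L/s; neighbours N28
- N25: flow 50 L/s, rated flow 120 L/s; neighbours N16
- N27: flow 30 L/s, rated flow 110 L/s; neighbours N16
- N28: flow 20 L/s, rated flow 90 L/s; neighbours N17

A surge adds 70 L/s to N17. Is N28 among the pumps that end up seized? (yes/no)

yes

Round 1 — N17 at 90 > 70. N17 seizes.
  N17 sheds 90 L/s to N28: 90 each.
    N28: 20+90 = 110 > 90
Round 2 — N28 seizes.
  N28 sheds 110 L/s: no online neighbours, lost.
No further seizures.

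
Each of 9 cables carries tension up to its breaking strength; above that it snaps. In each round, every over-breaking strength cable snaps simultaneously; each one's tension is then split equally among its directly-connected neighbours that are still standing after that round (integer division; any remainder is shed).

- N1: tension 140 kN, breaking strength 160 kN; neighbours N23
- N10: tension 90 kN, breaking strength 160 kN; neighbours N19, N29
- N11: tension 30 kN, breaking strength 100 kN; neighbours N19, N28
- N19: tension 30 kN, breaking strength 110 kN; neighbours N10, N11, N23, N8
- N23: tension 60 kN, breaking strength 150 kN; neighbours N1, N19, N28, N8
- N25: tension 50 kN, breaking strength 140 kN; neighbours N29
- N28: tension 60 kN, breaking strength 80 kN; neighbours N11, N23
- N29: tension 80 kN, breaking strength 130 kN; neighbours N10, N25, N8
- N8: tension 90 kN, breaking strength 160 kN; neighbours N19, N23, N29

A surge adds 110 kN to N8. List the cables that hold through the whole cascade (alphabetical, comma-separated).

N25

Round 1 — N8 at 200 > 160. N8 snaps.
  N8 sheds 200 kN to N19, N23, N29: 66 each (2 lost).
    N19: 30+66 = 96 ≤ 110
    N23: 60+66 = 126 ≤ 150
    N29: 80+66 = 146 > 130
Round 2 — N29 snaps.
  N29 sheds 146 kN to N10, N25: 73 each.
    N10: 90+73 = 163 > 160
    N25: 50+73 = 123 ≤ 140
Round 3 — N10 snaps.
  N10 sheds 163 kN to N19: 163 each.
    N19: 96+163 = 259 > 110
Round 4 — N19 snaps.
  N19 sheds 259 kN to N11, N23: 129 each (1 lost).
    N11: 30+129 = 159 > 100
    N23: 126+129 = 255 > 150
Round 5 — N11, N23 snap.
  N11 sheds 159 kN to N28: 159 each.
    N28: 60+159 = 219 > 80
  N23 sheds 255 kN to N1, N28: 127 each (1 lost).
    N1: 140+127 = 267 > 160
    N28: 219+127 = 346 > 80
Round 6 — N1, N28 snap.
  N1 sheds 267 kN: no online neighbours, lost.
  N28 sheds 346 kN: no online neighbours, lost.
No further breaks.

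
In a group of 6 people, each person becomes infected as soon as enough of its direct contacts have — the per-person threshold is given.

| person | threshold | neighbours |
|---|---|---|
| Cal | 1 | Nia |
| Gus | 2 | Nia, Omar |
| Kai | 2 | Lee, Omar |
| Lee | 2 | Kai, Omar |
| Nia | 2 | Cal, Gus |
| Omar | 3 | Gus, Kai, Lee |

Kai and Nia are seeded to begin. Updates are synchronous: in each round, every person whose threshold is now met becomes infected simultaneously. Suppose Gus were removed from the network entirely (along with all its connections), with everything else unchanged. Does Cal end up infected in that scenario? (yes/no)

yes

With Gus removed:
Round 1 — Kai, Nia become infected (initial).
Round 2 — checking thresholds:
  Cal: 1 of 1 neighbours ≥ 1, becomes infected.
  Lee: 1 of 2 neighbours < 2, holds.
  Omar: 1 of 2 neighbours < 3, holds.
Round 3 — no new infections; cascade stops.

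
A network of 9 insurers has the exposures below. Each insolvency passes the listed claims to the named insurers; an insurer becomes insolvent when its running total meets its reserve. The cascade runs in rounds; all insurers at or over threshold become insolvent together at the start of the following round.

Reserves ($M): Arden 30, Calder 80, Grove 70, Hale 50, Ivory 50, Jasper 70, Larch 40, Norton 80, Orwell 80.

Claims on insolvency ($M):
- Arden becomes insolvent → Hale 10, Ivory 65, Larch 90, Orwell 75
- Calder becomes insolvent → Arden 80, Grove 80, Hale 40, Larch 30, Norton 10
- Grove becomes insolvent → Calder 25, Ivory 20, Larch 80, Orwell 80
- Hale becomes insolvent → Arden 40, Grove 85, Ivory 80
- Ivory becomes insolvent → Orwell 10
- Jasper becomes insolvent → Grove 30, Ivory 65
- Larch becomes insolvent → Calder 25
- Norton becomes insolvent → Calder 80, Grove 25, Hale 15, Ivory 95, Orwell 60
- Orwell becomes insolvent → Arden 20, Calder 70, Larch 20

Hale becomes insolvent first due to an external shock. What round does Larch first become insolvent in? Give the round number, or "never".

3

Round 1 — Hale becomes insolvent (initial).
  Arden: +40 → 40 ≥ 30
  Grove: +85 → 85 ≥ 70
  Ivory: +80 → 80 ≥ 50
Round 2 — Arden, Grove, Ivory become insolvent.
  Calder: +25 → 25 < 80
  Larch: +90+80 → 170 ≥ 40
  Orwell: +75+80+10 → 165 ≥ 80
Round 3 — Larch, Orwell become insolvent.
  Calder: +25+70 → 120 ≥ 80
Round 4 — Calder becomes insolvent.
  Norton: +10 → 10 < 80
No further insolvencies.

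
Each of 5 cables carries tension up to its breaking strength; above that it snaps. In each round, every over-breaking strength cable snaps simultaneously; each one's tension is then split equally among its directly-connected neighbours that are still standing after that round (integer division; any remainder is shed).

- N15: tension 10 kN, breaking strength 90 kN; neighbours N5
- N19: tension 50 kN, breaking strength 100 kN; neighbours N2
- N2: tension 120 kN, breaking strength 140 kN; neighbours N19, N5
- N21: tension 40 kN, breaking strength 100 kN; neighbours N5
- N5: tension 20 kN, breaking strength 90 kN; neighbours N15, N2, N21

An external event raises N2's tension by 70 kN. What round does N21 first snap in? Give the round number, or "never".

Round 1 — N2 at 190 > 140. N2 snaps.
  N2 sheds 190 kN to N19, N5: 95 each.
    N19: 50+95 = 145 > 100
    N5: 20+95 = 115 > 90
Round 2 — N19, N5 snap.
  N19 sheds 145 kN: no online neighbours, lost.
  N5 sheds 115 kN to N15, N21: 57 each (1 lost).
    N15: 10+57 = 67 ≤ 90
    N21: 40+57 = 97 ≤ 100
No further breaks.

never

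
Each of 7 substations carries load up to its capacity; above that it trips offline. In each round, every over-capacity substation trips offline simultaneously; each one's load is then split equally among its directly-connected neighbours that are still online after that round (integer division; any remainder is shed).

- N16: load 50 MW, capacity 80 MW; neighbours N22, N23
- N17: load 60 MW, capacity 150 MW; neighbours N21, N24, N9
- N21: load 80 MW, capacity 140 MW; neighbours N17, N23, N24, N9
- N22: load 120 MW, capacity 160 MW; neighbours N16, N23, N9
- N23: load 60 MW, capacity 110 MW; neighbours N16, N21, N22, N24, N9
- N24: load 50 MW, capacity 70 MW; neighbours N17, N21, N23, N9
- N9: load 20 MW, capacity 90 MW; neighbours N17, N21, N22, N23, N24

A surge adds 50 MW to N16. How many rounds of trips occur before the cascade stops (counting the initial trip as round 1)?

Round 1 — N16 at 100 > 80. N16 trips offline.
  N16 sheds 100 MW to N22, N23: 50 each.
    N22: 120+50 = 170 > 160
    N23: 60+50 = 110 ≤ 110
Round 2 — N22 trips offline.
  N22 sheds 170 MW to N23, N9: 85 each.
    N23: 110+85 = 195 > 110
    N9: 20+85 = 105 > 90
Round 3 — N23, N9 trip offline.
  N23 sheds 195 MW to N21, N24: 97 each (1 lost).
    N21: 80+97 = 177 > 140
    N24: 50+97 = 147 > 70
  N9 sheds 105 MW to N17, N21, N24: 35 each.
    N17: 60+35 = 95 ≤ 150
    N21: 177+35 = 212 > 140
    N24: 147+35 = 182 > 70
Round 4 — N21, N24 trip offline.
  N21 sheds 212 MW to N17: 212 each.
    N17: 95+212 = 307 > 150
  N24 sheds 182 MW to N17: 182 each.
    N17: 307+182 = 489 > 150
Round 5 — N17 trips offline.
  N17 sheds 489 MW: no online neighbours, lost.
No further trips.

5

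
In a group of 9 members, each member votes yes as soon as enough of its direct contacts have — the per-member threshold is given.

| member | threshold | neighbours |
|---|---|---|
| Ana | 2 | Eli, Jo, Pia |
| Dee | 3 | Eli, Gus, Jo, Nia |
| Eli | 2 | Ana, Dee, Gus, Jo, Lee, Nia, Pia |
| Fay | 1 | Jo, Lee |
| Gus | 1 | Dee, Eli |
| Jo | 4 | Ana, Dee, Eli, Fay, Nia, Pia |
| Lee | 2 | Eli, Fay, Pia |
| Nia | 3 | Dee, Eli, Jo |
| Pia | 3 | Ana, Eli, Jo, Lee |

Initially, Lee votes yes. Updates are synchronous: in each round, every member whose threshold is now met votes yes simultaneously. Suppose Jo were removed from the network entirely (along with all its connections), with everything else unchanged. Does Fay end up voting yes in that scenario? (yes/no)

With Jo removed:
Round 1 — Lee votes yes (initial).
Round 2 — checking thresholds:
  Eli: 1 of 6 neighbours < 2, below threshold.
  Fay: 1 of 1 neighbours ≥ 1, votes yes.
  Pia: 1 of 3 neighbours < 3, below threshold.
Round 3 — no new yes votes; cascade stops.

yes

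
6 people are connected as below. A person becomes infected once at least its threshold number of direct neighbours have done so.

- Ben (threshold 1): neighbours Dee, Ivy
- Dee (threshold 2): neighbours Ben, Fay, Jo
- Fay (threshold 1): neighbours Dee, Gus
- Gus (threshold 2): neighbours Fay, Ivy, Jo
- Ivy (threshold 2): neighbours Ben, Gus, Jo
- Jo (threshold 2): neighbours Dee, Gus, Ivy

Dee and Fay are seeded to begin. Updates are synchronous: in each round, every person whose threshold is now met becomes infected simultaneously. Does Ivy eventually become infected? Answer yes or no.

Round 1 — Dee, Fay become infected (initial).
Round 2 — checking thresholds:
  Ben: 1 of 2 neighbours ≥ 1, becomes infected.
  Gus: 1 of 3 neighbours < 2, not yet.
  Jo: 1 of 3 neighbours < 2, not yet.
Round 3 — no new infections; cascade stops.

no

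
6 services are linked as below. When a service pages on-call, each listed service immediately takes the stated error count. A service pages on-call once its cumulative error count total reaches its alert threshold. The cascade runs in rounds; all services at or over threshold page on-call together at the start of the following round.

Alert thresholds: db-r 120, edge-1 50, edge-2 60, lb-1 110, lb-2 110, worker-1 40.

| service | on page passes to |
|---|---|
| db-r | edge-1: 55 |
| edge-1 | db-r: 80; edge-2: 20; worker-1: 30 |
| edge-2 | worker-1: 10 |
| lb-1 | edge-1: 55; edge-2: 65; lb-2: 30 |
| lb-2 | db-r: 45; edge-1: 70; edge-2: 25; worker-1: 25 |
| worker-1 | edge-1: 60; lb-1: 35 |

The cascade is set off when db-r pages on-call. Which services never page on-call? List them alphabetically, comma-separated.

edge-2, lb-1, lb-2, worker-1

Round 1 — db-r pages on-call (initial).
  edge-1: +55 → 55 ≥ 50
Round 2 — edge-1 pages on-call.
  edge-2: +20 → 20 < 60
  worker-1: +30 → 30 < 40
No further pages.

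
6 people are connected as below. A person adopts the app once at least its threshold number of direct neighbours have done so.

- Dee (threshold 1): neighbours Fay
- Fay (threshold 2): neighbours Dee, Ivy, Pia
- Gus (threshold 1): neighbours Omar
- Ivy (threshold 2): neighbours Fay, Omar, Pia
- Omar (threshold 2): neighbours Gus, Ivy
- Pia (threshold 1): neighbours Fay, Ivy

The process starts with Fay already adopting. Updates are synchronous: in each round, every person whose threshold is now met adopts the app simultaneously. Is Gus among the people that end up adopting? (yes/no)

no

Round 1 — Fay adopts the app (initial).
Round 2 — checking thresholds:
  Dee: 1 of 1 neighbours ≥ 1, adopts the app.
  Ivy: 1 of 3 neighbours < 2, holds.
  Pia: 1 of 2 neighbours ≥ 1, adopts the app.
Round 3 — checking thresholds:
  Ivy: 2 of 3 neighbours ≥ 2, adopts the app.
Round 4 — no new adoptions; cascade stops.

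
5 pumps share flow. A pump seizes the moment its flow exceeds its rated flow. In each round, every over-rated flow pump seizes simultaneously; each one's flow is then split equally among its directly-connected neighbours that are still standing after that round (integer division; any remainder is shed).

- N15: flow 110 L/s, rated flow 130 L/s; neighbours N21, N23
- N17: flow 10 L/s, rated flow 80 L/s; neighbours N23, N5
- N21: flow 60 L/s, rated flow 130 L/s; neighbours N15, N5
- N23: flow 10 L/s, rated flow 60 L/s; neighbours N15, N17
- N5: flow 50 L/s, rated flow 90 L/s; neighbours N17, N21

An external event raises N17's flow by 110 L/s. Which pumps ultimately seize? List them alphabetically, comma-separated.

Round 1 — N17 at 120 > 80. N17 seizes.
  N17 sheds 120 L/s to N23, N5: 60 each.
    N23: 10+60 = 70 > 60
    N5: 50+60 = 110 > 90
Round 2 — N23, N5 seize.
  N23 sheds 70 L/s to N15: 70 each.
    N15: 110+70 = 180 > 130
  N5 sheds 110 L/s to N21: 110 each.
    N21: 60+110 = 170 > 130
Round 3 — N15, N21 seize.
  N15 sheds 180 L/s: no online neighbours, lost.
  N21 sheds 170 L/s: no online neighbours, lost.
No further seizures.

N15, N17, N21, N23, N5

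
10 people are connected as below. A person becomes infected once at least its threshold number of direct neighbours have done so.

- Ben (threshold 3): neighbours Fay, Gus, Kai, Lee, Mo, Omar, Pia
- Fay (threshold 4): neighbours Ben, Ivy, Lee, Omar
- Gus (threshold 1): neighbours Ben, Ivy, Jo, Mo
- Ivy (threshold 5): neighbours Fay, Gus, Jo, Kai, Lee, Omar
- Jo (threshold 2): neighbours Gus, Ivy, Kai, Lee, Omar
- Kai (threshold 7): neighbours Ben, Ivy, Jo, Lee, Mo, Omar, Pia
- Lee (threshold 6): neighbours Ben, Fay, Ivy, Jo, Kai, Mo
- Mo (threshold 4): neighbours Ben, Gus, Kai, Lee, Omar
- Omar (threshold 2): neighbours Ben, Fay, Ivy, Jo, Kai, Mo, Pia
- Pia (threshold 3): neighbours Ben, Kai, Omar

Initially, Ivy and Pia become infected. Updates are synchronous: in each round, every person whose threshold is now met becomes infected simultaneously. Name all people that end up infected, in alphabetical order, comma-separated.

Round 1 — Ivy, Pia become infected (initial).
Round 2 — checking thresholds:
  Ben: 1 of 7 neighbours < 3, holds.
  Fay: 1 of 4 neighbours < 4, holds.
  Gus: 1 of 4 neighbours ≥ 1, becomes infected.
  Jo: 1 of 5 neighbours < 2, holds.
  Kai: 2 of 7 neighbours < 7, holds.
  Lee: 1 of 6 neighbours < 6, holds.
  Omar: 2 of 7 neighbours ≥ 2, becomes infected.
Round 3 — checking thresholds:
  Ben: 3 of 7 neighbours ≥ 3, becomes infected.
  Fay: 2 of 4 neighbours < 4, holds.
  Jo: 3 of 5 neighbours ≥ 2, becomes infected.
  Kai: 3 of 7 neighbours < 7, holds.
  Lee: 1 of 6 neighbours < 6, holds.
  Mo: 2 of 5 neighbours < 4, holds.
Round 4 — no new infections; cascade stops.

Ben, Gus, Ivy, Jo, Omar, Pia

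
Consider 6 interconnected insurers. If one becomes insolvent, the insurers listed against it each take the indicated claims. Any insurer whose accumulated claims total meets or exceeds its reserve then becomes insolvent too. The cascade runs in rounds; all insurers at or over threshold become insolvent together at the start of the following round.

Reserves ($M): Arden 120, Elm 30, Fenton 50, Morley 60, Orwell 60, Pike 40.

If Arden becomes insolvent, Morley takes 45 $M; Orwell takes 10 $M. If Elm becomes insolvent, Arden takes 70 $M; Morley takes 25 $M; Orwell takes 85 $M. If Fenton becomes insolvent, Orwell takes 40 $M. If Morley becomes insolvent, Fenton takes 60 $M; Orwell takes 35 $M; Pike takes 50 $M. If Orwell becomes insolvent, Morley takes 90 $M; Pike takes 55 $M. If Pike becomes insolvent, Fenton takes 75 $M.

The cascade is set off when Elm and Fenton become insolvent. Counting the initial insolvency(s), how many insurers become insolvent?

Round 1 — Elm, Fenton become insolvent (initial).
  Arden: +70 → 70 < 120
  Morley: +25 → 25 < 60
  Orwell: +85+40 → 125 ≥ 60
Round 2 — Orwell becomes insolvent.
  Morley: +90 → 115 ≥ 60
  Pike: +55 → 55 ≥ 40
Round 3 — Morley, Pike become insolvent.
No further insolvencies.

5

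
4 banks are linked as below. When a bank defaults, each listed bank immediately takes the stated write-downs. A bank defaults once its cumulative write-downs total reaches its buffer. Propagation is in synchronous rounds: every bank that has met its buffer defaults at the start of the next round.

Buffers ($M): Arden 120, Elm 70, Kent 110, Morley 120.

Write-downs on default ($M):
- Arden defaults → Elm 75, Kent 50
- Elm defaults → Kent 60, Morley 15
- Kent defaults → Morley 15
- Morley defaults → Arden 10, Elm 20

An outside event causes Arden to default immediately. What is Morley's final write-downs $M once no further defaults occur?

30

Round 1 — Arden defaults (initial).
  Elm: +75 → 75 ≥ 70
  Kent: +50 → 50 < 110
Round 2 — Elm defaults.
  Kent: +60 → 110 ≥ 110
  Morley: +15 → 15 < 120
Round 3 — Kent defaults.
  Morley: +15 → 30 < 120
No further defaults.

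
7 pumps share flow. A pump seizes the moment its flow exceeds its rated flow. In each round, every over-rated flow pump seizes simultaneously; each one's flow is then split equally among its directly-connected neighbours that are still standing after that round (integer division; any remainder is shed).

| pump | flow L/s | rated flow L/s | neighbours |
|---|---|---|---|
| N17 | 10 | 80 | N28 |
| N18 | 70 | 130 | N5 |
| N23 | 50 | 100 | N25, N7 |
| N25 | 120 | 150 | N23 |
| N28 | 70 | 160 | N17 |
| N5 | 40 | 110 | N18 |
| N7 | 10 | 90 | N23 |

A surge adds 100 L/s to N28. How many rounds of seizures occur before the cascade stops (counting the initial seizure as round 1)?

2

Round 1 — N28 at 170 > 160. N28 seizes.
  N28 sheds 170 L/s to N17: 170 each.
    N17: 10+170 = 180 > 80
Round 2 — N17 seizes.
  N17 sheds 180 L/s: no online neighbours, lost.
No further seizures.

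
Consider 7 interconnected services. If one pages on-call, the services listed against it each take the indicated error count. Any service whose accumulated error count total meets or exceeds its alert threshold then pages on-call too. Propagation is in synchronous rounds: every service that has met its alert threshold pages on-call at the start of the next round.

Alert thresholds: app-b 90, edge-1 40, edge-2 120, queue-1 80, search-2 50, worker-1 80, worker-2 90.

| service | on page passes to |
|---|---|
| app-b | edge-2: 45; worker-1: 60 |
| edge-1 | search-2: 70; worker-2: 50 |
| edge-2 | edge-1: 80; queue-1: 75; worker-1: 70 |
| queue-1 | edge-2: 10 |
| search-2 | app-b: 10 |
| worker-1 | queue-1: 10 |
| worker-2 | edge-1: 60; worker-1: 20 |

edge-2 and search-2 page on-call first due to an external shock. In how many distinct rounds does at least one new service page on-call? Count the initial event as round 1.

2

Round 1 — edge-2, search-2 page on-call (initial).
  app-b: +10 → 10 < 90
  edge-1: +80 → 80 ≥ 40
  queue-1: +75 → 75 < 80
  worker-1: +70 → 70 < 80
Round 2 — edge-1 pages on-call.
  worker-2: +50 → 50 < 90
No further pages.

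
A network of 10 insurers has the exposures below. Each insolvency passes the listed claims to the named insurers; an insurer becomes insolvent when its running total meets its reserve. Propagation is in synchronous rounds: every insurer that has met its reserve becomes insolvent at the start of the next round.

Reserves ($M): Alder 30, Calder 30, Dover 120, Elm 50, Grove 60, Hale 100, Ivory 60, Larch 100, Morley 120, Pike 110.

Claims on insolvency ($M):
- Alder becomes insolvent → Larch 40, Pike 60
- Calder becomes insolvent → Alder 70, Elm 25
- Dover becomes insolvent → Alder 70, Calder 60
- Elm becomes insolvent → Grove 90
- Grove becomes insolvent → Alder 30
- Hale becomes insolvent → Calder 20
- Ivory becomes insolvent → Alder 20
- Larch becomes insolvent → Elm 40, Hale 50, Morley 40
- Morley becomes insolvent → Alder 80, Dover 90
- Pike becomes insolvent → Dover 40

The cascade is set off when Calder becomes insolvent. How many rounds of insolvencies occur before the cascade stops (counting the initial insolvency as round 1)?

Round 1 — Calder becomes insolvent (initial).
  Alder: +70 → 70 ≥ 30
  Elm: +25 → 25 < 50
Round 2 — Alder becomes insolvent.
  Larch: +40 → 40 < 100
  Pike: +60 → 60 < 110
No further insolvencies.

2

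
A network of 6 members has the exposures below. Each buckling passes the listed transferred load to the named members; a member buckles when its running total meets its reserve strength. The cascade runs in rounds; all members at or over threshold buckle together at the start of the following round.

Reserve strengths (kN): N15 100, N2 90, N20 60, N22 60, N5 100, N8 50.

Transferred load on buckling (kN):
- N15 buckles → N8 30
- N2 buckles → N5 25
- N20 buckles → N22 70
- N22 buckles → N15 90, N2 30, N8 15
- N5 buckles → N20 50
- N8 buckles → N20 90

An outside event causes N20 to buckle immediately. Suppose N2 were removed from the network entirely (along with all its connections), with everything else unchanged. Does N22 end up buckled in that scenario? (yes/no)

With N2 removed:
Round 1 — N20 buckles (initial).
  N22: +70 → 70 ≥ 60
Round 2 — N22 buckles.
  N15: +90 → 90 < 100
  N8: +15 → 15 < 50
No further bucklings.

yes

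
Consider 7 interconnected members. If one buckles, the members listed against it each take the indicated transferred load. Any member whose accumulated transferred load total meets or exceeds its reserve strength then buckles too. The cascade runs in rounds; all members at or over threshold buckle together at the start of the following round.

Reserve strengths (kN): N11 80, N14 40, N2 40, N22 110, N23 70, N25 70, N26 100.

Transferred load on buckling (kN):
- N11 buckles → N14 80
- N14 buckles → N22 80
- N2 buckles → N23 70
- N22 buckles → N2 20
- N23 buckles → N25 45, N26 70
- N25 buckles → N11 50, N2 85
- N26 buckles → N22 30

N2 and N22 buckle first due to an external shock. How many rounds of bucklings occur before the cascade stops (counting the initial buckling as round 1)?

Round 1 — N2, N22 buckle (initial).
  N23: +70 → 70 ≥ 70
Round 2 — N23 buckles.
  N25: +45 → 45 < 70
  N26: +70 → 70 < 100
No further bucklings.

2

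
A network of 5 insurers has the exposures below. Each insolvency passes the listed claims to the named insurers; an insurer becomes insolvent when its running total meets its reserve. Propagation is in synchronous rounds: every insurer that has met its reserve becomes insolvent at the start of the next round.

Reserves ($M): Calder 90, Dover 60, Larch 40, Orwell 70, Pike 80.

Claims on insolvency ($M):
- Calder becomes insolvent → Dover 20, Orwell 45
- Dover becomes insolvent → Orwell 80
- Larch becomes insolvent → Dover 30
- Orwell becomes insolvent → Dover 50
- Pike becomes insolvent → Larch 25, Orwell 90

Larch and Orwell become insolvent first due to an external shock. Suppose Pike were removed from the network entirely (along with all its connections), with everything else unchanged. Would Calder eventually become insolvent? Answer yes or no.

no

With Pike removed:
Round 1 — Larch, Orwell become insolvent (initial).
  Dover: +30+50 → 80 ≥ 60
Round 2 — Dover becomes insolvent.
No further insolvencies.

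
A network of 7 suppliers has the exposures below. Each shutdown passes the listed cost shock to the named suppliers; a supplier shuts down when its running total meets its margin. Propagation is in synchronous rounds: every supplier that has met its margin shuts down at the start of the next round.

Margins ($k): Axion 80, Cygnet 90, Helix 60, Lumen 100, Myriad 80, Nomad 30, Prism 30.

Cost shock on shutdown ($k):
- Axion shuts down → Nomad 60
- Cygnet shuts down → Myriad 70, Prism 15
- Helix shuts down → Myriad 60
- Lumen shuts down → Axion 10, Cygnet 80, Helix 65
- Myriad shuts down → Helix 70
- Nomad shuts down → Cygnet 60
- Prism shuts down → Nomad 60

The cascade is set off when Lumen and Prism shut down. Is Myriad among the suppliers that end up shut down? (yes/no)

yes

Round 1 — Lumen, Prism shut down (initial).
  Axion: +10 → 10 < 80
  Cygnet: +80 → 80 < 90
  Helix: +65 → 65 ≥ 60
  Nomad: +60 → 60 ≥ 30
Round 2 — Helix, Nomad shut down.
  Cygnet: +60 → 140 ≥ 90
  Myriad: +60 → 60 < 80
Round 3 — Cygnet shuts down.
  Myriad: +70 → 130 ≥ 80
Round 4 — Myriad shuts down.
No further shutdowns.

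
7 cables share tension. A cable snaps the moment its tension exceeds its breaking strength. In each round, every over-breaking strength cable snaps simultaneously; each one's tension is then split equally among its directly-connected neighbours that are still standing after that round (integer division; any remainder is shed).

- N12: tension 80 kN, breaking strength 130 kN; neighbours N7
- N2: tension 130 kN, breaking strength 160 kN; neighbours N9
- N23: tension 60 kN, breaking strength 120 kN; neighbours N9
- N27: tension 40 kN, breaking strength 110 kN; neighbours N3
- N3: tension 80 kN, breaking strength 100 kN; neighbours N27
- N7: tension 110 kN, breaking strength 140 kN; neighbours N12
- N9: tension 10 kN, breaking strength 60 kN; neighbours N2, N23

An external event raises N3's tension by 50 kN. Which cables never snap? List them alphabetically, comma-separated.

Round 1 — N3 at 130 > 100. N3 snaps.
  N3 sheds 130 kN to N27: 130 each.
    N27: 40+130 = 170 > 110
Round 2 — N27 snaps.
  N27 sheds 170 kN: no online neighbours, lost.
No further breaks.

N12, N2, N23, N7, N9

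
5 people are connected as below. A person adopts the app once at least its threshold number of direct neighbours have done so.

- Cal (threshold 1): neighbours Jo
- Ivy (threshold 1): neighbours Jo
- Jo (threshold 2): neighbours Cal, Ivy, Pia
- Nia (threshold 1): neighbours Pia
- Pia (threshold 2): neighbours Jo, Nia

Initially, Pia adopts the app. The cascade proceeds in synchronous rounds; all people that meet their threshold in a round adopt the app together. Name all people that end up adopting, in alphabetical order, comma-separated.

Round 1 — Pia adopts the app (initial).
Round 2 — checking thresholds:
  Jo: 1 of 3 neighbours < 2, not yet.
  Nia: 1 of 1 neighbours ≥ 1, adopts the app.
Round 3 — no new adoptions; cascade stops.

Nia, Pia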